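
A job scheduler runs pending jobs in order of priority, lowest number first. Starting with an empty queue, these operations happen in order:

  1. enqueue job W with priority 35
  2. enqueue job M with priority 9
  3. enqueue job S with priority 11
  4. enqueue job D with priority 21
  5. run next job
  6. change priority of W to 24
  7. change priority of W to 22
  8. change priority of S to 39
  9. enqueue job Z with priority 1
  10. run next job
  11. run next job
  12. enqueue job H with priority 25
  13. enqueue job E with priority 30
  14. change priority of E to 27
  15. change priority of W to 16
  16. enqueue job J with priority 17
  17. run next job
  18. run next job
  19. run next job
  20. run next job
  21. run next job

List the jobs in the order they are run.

[M, Z, D, W, J, H, E, S]

add W (priority 35) → {W:35}
add M (priority 9) → {M:9, W:35}
add S (priority 11) → {M:9, S:11, W:35}
add D (priority 21) → {M:9, S:11, D:21, W:35}
run next job → M; now {S:11, D:21, W:35}
update W to priority 24 → {S:11, D:21, W:24}
update W to priority 22 → {S:11, D:21, W:22}
update S to priority 39 → {D:21, W:22, S:39}
add Z (priority 1) → {Z:1, D:21, W:22, S:39}
run next job → Z; now {D:21, W:22, S:39}
run next job → D; now {W:22, S:39}
add H (priority 25) → {W:22, H:25, S:39}
add E (priority 30) → {W:22, H:25, E:30, S:39}
update E to priority 27 → {W:22, H:25, E:27, S:39}
update W to priority 16 → {W:16, H:25, E:27, S:39}
add J (priority 17) → {W:16, J:17, H:25, E:27, S:39}
run next job → W; now {J:17, H:25, E:27, S:39}
run next job → J; now {H:25, E:27, S:39}
run next job → H; now {E:27, S:39}
run next job → E; now {S:39}
run next job → S; now {}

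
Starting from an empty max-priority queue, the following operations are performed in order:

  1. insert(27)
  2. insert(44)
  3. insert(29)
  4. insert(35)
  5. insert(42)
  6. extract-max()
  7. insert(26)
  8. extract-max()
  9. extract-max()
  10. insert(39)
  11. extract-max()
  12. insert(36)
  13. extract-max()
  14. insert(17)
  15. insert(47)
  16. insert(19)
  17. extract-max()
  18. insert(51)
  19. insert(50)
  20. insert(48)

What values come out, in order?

insert 27 → {27}
insert 44 → {44, 27}
insert 29 → {44, 29, 27}
insert 35 → {44, 35, 29, 27}
insert 42 → {44, 42, 35, 29, 27}
extract-max → 44; now {42, 35, 29, 27}
insert 26 → {42, 35, 29, 27, 26}
extract-max → 42; now {35, 29, 27, 26}
extract-max → 35; now {29, 27, 26}
insert 39 → {39, 29, 27, 26}
extract-max → 39; now {29, 27, 26}
insert 36 → {36, 29, 27, 26}
extract-max → 36; now {29, 27, 26}
insert 17 → {29, 27, 26, 17}
insert 47 → {47, 29, 27, 26, 17}
insert 19 → {47, 29, 27, 26, 19, 17}
extract-max → 47; now {29, 27, 26, 19, 17}
insert 51 → {51, 29, 27, 26, 19, 17}
insert 50 → {51, 50, 29, 27, 26, 19, 17}
insert 48 → {51, 50, 48, 29, 27, 26, 19, 17}

44, 42, 35, 39, 36, 47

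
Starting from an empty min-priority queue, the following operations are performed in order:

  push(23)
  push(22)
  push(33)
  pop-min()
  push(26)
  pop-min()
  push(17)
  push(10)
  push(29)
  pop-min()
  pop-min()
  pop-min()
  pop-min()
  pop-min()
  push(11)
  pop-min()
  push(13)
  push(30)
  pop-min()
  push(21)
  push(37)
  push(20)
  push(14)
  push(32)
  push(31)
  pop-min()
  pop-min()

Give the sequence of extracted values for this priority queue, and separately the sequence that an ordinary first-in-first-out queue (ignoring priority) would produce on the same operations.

priority queue: [22, 23, 10, 17, 26, 29, 33, 11, 13, 14, 20]; FIFO queue: 23, 22, 33, 26, 17, 10, 29, 11, 13, 30, 21

insert 23 → {23}
insert 22 → {22, 23}
insert 33 → {22, 23, 33}
pop-min → 22; now {23, 33}
insert 26 → {23, 26, 33}
pop-min → 23; now {26, 33}
insert 17 → {17, 26, 33}
insert 10 → {10, 17, 26, 33}
insert 29 → {10, 17, 26, 29, 33}
pop-min → 10; now {17, 26, 29, 33}
pop-min → 17; now {26, 29, 33}
pop-min → 26; now {29, 33}
pop-min → 29; now {33}
pop-min → 33; now {}
insert 11 → {11}
pop-min → 11; now {}
insert 13 → {13}
insert 30 → {13, 30}
pop-min → 13; now {30}
insert 21 → {21, 30}
insert 37 → {21, 30, 37}
insert 20 → {20, 21, 30, 37}
insert 14 → {14, 20, 21, 30, 37}
insert 32 → {14, 20, 21, 30, 32, 37}
insert 31 → {14, 20, 21, 30, 31, 32, 37}
pop-min → 14; now {20, 21, 30, 31, 32, 37}
pop-min → 20; now {21, 30, 31, 32, 37}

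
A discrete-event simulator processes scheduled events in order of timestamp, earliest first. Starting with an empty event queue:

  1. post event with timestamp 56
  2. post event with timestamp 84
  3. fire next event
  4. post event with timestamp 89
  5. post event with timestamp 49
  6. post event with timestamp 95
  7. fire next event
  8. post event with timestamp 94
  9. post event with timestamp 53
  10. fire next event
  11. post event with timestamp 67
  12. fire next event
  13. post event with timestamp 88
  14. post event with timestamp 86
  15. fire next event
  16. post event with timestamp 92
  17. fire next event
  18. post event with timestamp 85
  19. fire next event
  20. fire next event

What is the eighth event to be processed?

insert 56 → {56}
insert 84 → {56, 84}
fire next event → 56; now {84}
insert 89 → {84, 89}
insert 49 → {49, 84, 89}
insert 95 → {49, 84, 89, 95}
fire next event → 49; now {84, 89, 95}
insert 94 → {84, 89, 94, 95}
insert 53 → {53, 84, 89, 94, 95}
fire next event → 53; now {84, 89, 94, 95}
insert 67 → {67, 84, 89, 94, 95}
fire next event → 67; now {84, 89, 94, 95}
insert 88 → {84, 88, 89, 94, 95}
insert 86 → {84, 86, 88, 89, 94, 95}
fire next event → 84; now {86, 88, 89, 94, 95}
insert 92 → {86, 88, 89, 92, 94, 95}
fire next event → 86; now {88, 89, 92, 94, 95}
insert 85 → {85, 88, 89, 92, 94, 95}
fire next event → 85; now {88, 89, 92, 94, 95}
fire next event → 88; now {89, 92, 94, 95}

88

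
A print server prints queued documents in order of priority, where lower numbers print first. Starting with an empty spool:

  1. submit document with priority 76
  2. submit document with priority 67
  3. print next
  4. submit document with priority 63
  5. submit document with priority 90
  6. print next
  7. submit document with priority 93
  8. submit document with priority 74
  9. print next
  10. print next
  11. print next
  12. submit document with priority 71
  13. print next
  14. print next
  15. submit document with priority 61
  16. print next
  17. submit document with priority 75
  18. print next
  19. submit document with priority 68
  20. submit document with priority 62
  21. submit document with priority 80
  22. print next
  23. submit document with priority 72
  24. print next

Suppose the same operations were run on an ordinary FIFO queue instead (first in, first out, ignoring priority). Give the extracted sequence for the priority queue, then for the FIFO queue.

priority queue: 67, 63, 74, 76, 90, 71, 93, 61, 75, 62, 68; FIFO queue: [76, 67, 63, 90, 93, 74, 71, 61, 75, 68, 62]

insert 76 → {76}
insert 67 → {67, 76}
print next → 67; now {76}
insert 63 → {63, 76}
insert 90 → {63, 76, 90}
print next → 63; now {76, 90}
insert 93 → {76, 90, 93}
insert 74 → {74, 76, 90, 93}
print next → 74; now {76, 90, 93}
print next → 76; now {90, 93}
print next → 90; now {93}
insert 71 → {71, 93}
print next → 71; now {93}
print next → 93; now {}
insert 61 → {61}
print next → 61; now {}
insert 75 → {75}
print next → 75; now {}
insert 68 → {68}
insert 62 → {62, 68}
insert 80 → {62, 68, 80}
print next → 62; now {68, 80}
insert 72 → {68, 72, 80}
print next → 68; now {72, 80}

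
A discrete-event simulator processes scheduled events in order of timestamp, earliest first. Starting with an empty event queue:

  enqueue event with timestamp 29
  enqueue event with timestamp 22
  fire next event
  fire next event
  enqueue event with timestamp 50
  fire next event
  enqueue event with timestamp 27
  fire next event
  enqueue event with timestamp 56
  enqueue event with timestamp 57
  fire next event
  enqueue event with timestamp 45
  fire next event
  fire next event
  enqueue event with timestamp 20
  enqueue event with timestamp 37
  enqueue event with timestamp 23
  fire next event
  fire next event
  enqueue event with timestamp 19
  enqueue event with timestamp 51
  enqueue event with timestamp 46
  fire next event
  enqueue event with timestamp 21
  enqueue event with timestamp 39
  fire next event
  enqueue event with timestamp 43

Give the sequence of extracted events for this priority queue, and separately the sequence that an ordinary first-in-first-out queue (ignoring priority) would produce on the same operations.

insert 29 → {29}
insert 22 → {22, 29}
fire next event → 22; now {29}
fire next event → 29; now {}
insert 50 → {50}
fire next event → 50; now {}
insert 27 → {27}
fire next event → 27; now {}
insert 56 → {56}
insert 57 → {56, 57}
fire next event → 56; now {57}
insert 45 → {45, 57}
fire next event → 45; now {57}
fire next event → 57; now {}
insert 20 → {20}
insert 37 → {20, 37}
insert 23 → {20, 23, 37}
fire next event → 20; now {23, 37}
fire next event → 23; now {37}
insert 19 → {19, 37}
insert 51 → {19, 37, 51}
insert 46 → {19, 37, 46, 51}
fire next event → 19; now {37, 46, 51}
insert 21 → {21, 37, 46, 51}
insert 39 → {21, 37, 39, 46, 51}
fire next event → 21; now {37, 39, 46, 51}
insert 43 → {37, 39, 43, 46, 51}

priority queue: 22, 29, 50, 27, 56, 45, 57, 20, 23, 19, 21; FIFO queue: [29, 22, 50, 27, 56, 57, 45, 20, 37, 23, 19]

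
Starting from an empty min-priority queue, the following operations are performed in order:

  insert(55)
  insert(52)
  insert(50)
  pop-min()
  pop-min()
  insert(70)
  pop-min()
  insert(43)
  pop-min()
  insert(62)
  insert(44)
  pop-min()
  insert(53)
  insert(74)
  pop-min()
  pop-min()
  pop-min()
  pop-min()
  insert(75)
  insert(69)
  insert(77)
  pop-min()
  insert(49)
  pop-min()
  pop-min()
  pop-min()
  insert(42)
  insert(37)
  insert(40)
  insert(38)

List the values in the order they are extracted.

50, 52, 55, 43, 44, 53, 62, 70, 74, 69, 49, 75, 77

insert 55 → {55}
insert 52 → {52, 55}
insert 50 → {50, 52, 55}
pop-min → 50; now {52, 55}
pop-min → 52; now {55}
insert 70 → {55, 70}
pop-min → 55; now {70}
insert 43 → {43, 70}
pop-min → 43; now {70}
insert 62 → {62, 70}
insert 44 → {44, 62, 70}
pop-min → 44; now {62, 70}
insert 53 → {53, 62, 70}
insert 74 → {53, 62, 70, 74}
pop-min → 53; now {62, 70, 74}
pop-min → 62; now {70, 74}
pop-min → 70; now {74}
pop-min → 74; now {}
insert 75 → {75}
insert 69 → {69, 75}
insert 77 → {69, 75, 77}
pop-min → 69; now {75, 77}
insert 49 → {49, 75, 77}
pop-min → 49; now {75, 77}
pop-min → 75; now {77}
pop-min → 77; now {}
insert 42 → {42}
insert 37 → {37, 42}
insert 40 → {37, 40, 42}
insert 38 → {37, 38, 40, 42}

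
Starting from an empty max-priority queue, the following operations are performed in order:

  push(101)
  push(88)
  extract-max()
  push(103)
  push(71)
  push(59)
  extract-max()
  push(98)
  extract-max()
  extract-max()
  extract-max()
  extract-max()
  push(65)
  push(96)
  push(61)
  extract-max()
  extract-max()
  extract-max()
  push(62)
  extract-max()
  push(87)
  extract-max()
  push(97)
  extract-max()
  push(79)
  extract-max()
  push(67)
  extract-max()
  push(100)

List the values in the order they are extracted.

insert 101 → {101}
insert 88 → {101, 88}
extract-max → 101; now {88}
insert 103 → {103, 88}
insert 71 → {103, 88, 71}
insert 59 → {103, 88, 71, 59}
extract-max → 103; now {88, 71, 59}
insert 98 → {98, 88, 71, 59}
extract-max → 98; now {88, 71, 59}
extract-max → 88; now {71, 59}
extract-max → 71; now {59}
extract-max → 59; now {}
insert 65 → {65}
insert 96 → {96, 65}
insert 61 → {96, 65, 61}
extract-max → 96; now {65, 61}
extract-max → 65; now {61}
extract-max → 61; now {}
insert 62 → {62}
extract-max → 62; now {}
insert 87 → {87}
extract-max → 87; now {}
insert 97 → {97}
extract-max → 97; now {}
insert 79 → {79}
extract-max → 79; now {}
insert 67 → {67}
extract-max → 67; now {}
insert 100 → {100}

101, 103, 98, 88, 71, 59, 96, 65, 61, 62, 87, 97, 79, 67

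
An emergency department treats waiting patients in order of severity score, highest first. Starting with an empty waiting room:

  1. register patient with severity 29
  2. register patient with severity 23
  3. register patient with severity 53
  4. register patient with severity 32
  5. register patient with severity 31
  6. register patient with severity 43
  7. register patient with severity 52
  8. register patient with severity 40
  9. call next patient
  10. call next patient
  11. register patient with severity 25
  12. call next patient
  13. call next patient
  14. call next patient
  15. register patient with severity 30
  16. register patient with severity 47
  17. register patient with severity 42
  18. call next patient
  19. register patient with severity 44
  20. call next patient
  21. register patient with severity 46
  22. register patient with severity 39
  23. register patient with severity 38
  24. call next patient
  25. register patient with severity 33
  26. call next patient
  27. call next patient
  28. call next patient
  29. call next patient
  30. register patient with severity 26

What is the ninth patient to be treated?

insert 29 → {29}
insert 23 → {29, 23}
insert 53 → {53, 29, 23}
insert 32 → {53, 32, 29, 23}
insert 31 → {53, 32, 31, 29, 23}
insert 43 → {53, 43, 32, 31, 29, 23}
insert 52 → {53, 52, 43, 32, 31, 29, 23}
insert 40 → {53, 52, 43, 40, 32, 31, 29, 23}
call next patient → 53; now {52, 43, 40, 32, 31, 29, 23}
call next patient → 52; now {43, 40, 32, 31, 29, 23}
insert 25 → {43, 40, 32, 31, 29, 25, 23}
call next patient → 43; now {40, 32, 31, 29, 25, 23}
call next patient → 40; now {32, 31, 29, 25, 23}
call next patient → 32; now {31, 29, 25, 23}
insert 30 → {31, 30, 29, 25, 23}
insert 47 → {47, 31, 30, 29, 25, 23}
insert 42 → {47, 42, 31, 30, 29, 25, 23}
call next patient → 47; now {42, 31, 30, 29, 25, 23}
insert 44 → {44, 42, 31, 30, 29, 25, 23}
call next patient → 44; now {42, 31, 30, 29, 25, 23}
insert 46 → {46, 42, 31, 30, 29, 25, 23}
insert 39 → {46, 42, 39, 31, 30, 29, 25, 23}
insert 38 → {46, 42, 39, 38, 31, 30, 29, 25, 23}
call next patient → 46; now {42, 39, 38, 31, 30, 29, 25, 23}
insert 33 → {42, 39, 38, 33, 31, 30, 29, 25, 23}
call next patient → 42; now {39, 38, 33, 31, 30, 29, 25, 23}
call next patient → 39; now {38, 33, 31, 30, 29, 25, 23}
call next patient → 38; now {33, 31, 30, 29, 25, 23}
call next patient → 33; now {31, 30, 29, 25, 23}
insert 26 → {31, 30, 29, 26, 25, 23}

42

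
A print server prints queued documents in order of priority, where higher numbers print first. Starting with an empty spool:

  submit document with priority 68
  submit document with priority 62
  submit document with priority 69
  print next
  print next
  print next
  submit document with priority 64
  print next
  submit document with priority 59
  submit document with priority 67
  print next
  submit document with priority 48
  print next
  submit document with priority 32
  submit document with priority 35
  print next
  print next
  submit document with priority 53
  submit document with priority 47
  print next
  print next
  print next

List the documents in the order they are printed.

insert 68 → {68}
insert 62 → {68, 62}
insert 69 → {69, 68, 62}
print next → 69; now {68, 62}
print next → 68; now {62}
print next → 62; now {}
insert 64 → {64}
print next → 64; now {}
insert 59 → {59}
insert 67 → {67, 59}
print next → 67; now {59}
insert 48 → {59, 48}
print next → 59; now {48}
insert 32 → {48, 32}
insert 35 → {48, 35, 32}
print next → 48; now {35, 32}
print next → 35; now {32}
insert 53 → {53, 32}
insert 47 → {53, 47, 32}
print next → 53; now {47, 32}
print next → 47; now {32}
print next → 32; now {}

69, 68, 62, 64, 67, 59, 48, 35, 53, 47, 32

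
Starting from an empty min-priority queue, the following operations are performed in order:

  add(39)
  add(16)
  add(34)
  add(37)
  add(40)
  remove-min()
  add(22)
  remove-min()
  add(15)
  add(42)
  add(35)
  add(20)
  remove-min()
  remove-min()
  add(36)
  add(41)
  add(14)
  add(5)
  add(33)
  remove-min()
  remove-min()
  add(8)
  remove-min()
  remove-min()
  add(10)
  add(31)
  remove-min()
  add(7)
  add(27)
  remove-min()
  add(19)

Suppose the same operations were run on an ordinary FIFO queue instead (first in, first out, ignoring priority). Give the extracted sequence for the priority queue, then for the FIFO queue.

insert 39 → {39}
insert 16 → {16, 39}
insert 34 → {16, 34, 39}
insert 37 → {16, 34, 37, 39}
insert 40 → {16, 34, 37, 39, 40}
remove-min → 16; now {34, 37, 39, 40}
insert 22 → {22, 34, 37, 39, 40}
remove-min → 22; now {34, 37, 39, 40}
insert 15 → {15, 34, 37, 39, 40}
insert 42 → {15, 34, 37, 39, 40, 42}
insert 35 → {15, 34, 35, 37, 39, 40, 42}
insert 20 → {15, 20, 34, 35, 37, 39, 40, 42}
remove-min → 15; now {20, 34, 35, 37, 39, 40, 42}
remove-min → 20; now {34, 35, 37, 39, 40, 42}
insert 36 → {34, 35, 36, 37, 39, 40, 42}
insert 41 → {34, 35, 36, 37, 39, 40, 41, 42}
insert 14 → {14, 34, 35, 36, 37, 39, 40, 41, 42}
insert 5 → {5, 14, 34, 35, 36, 37, 39, 40, 41, 42}
insert 33 → {5, 14, 33, 34, 35, 36, 37, 39, 40, 41, 42}
remove-min → 5; now {14, 33, 34, 35, 36, 37, 39, 40, 41, 42}
remove-min → 14; now {33, 34, 35, 36, 37, 39, 40, 41, 42}
insert 8 → {8, 33, 34, 35, 36, 37, 39, 40, 41, 42}
remove-min → 8; now {33, 34, 35, 36, 37, 39, 40, 41, 42}
remove-min → 33; now {34, 35, 36, 37, 39, 40, 41, 42}
insert 10 → {10, 34, 35, 36, 37, 39, 40, 41, 42}
insert 31 → {10, 31, 34, 35, 36, 37, 39, 40, 41, 42}
remove-min → 10; now {31, 34, 35, 36, 37, 39, 40, 41, 42}
insert 7 → {7, 31, 34, 35, 36, 37, 39, 40, 41, 42}
insert 27 → {7, 27, 31, 34, 35, 36, 37, 39, 40, 41, 42}
remove-min → 7; now {27, 31, 34, 35, 36, 37, 39, 40, 41, 42}
insert 19 → {19, 27, 31, 34, 35, 36, 37, 39, 40, 41, 42}

priority queue: 16, 22, 15, 20, 5, 14, 8, 33, 10, 7; FIFO queue: 39 → 16 → 34 → 37 → 40 → 22 → 15 → 42 → 35 → 20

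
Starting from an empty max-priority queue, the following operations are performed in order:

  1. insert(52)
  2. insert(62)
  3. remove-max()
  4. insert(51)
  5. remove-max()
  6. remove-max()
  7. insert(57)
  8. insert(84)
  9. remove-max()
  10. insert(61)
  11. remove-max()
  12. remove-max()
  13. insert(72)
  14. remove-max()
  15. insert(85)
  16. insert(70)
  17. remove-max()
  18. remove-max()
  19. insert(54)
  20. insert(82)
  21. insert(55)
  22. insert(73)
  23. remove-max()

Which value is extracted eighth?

insert 52 → {52}
insert 62 → {62, 52}
remove-max → 62; now {52}
insert 51 → {52, 51}
remove-max → 52; now {51}
remove-max → 51; now {}
insert 57 → {57}
insert 84 → {84, 57}
remove-max → 84; now {57}
insert 61 → {61, 57}
remove-max → 61; now {57}
remove-max → 57; now {}
insert 72 → {72}
remove-max → 72; now {}
insert 85 → {85}
insert 70 → {85, 70}
remove-max → 85; now {70}
remove-max → 70; now {}
insert 54 → {54}
insert 82 → {82, 54}
insert 55 → {82, 55, 54}
insert 73 → {82, 73, 55, 54}
remove-max → 82; now {73, 55, 54}

85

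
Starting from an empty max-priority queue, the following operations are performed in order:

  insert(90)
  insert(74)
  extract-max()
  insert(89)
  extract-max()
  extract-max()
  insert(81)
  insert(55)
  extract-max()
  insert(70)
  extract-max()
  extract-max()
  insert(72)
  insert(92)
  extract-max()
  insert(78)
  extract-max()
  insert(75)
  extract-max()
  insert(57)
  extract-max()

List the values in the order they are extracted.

90, 89, 74, 81, 70, 55, 92, 78, 75, 72

insert 90 → {90}
insert 74 → {90, 74}
extract-max → 90; now {74}
insert 89 → {89, 74}
extract-max → 89; now {74}
extract-max → 74; now {}
insert 81 → {81}
insert 55 → {81, 55}
extract-max → 81; now {55}
insert 70 → {70, 55}
extract-max → 70; now {55}
extract-max → 55; now {}
insert 72 → {72}
insert 92 → {92, 72}
extract-max → 92; now {72}
insert 78 → {78, 72}
extract-max → 78; now {72}
insert 75 → {75, 72}
extract-max → 75; now {72}
insert 57 → {72, 57}
extract-max → 72; now {57}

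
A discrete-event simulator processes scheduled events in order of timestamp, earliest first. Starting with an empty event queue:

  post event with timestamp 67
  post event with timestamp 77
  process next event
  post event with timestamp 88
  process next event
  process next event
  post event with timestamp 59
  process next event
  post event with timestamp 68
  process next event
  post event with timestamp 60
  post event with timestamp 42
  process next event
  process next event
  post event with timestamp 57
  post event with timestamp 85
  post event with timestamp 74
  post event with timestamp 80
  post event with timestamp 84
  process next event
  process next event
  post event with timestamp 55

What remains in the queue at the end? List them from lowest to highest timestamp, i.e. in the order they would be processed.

insert 67 → {67}
insert 77 → {67, 77}
process next event → 67; now {77}
insert 88 → {77, 88}
process next event → 77; now {88}
process next event → 88; now {}
insert 59 → {59}
process next event → 59; now {}
insert 68 → {68}
process next event → 68; now {}
insert 60 → {60}
insert 42 → {42, 60}
process next event → 42; now {60}
process next event → 60; now {}
insert 57 → {57}
insert 85 → {57, 85}
insert 74 → {57, 74, 85}
insert 80 → {57, 74, 80, 85}
insert 84 → {57, 74, 80, 84, 85}
process next event → 57; now {74, 80, 84, 85}
process next event → 74; now {80, 84, 85}
insert 55 → {55, 80, 84, 85}

55, 80, 84, 85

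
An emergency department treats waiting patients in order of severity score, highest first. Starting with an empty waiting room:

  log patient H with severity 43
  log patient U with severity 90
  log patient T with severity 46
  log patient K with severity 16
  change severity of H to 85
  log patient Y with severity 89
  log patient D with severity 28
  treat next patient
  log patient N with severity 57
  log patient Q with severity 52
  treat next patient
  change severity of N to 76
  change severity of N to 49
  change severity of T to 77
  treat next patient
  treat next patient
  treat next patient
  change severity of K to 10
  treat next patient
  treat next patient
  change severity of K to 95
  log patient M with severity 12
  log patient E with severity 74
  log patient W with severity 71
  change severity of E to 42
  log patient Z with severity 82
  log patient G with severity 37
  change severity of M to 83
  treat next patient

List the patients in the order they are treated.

U → Y → H → T → Q → N → D → K

add H (severity 43) → {H:43}
add U (severity 90) → {U:90, H:43}
add T (severity 46) → {U:90, T:46, H:43}
add K (severity 16) → {U:90, T:46, H:43, K:16}
update H to severity 85 → {U:90, H:85, T:46, K:16}
add Y (severity 89) → {U:90, Y:89, H:85, T:46, K:16}
add D (severity 28) → {U:90, Y:89, H:85, T:46, D:28, K:16}
treat next patient → U; now {Y:89, H:85, T:46, D:28, K:16}
add N (severity 57) → {Y:89, H:85, N:57, T:46, D:28, K:16}
add Q (severity 52) → {Y:89, H:85, N:57, Q:52, T:46, D:28, K:16}
treat next patient → Y; now {H:85, N:57, Q:52, T:46, D:28, K:16}
update N to severity 76 → {H:85, N:76, Q:52, T:46, D:28, K:16}
update N to severity 49 → {H:85, Q:52, N:49, T:46, D:28, K:16}
update T to severity 77 → {H:85, T:77, Q:52, N:49, D:28, K:16}
treat next patient → H; now {T:77, Q:52, N:49, D:28, K:16}
treat next patient → T; now {Q:52, N:49, D:28, K:16}
treat next patient → Q; now {N:49, D:28, K:16}
update K to severity 10 → {N:49, D:28, K:10}
treat next patient → N; now {D:28, K:10}
treat next patient → D; now {K:10}
update K to severity 95 → {K:95}
add M (severity 12) → {K:95, M:12}
add E (severity 74) → {K:95, E:74, M:12}
add W (severity 71) → {K:95, E:74, W:71, M:12}
update E to severity 42 → {K:95, W:71, E:42, M:12}
add Z (severity 82) → {K:95, Z:82, W:71, E:42, M:12}
add G (severity 37) → {K:95, Z:82, W:71, E:42, G:37, M:12}
update M to severity 83 → {K:95, M:83, Z:82, W:71, E:42, G:37}
treat next patient → K; now {M:83, Z:82, W:71, E:42, G:37}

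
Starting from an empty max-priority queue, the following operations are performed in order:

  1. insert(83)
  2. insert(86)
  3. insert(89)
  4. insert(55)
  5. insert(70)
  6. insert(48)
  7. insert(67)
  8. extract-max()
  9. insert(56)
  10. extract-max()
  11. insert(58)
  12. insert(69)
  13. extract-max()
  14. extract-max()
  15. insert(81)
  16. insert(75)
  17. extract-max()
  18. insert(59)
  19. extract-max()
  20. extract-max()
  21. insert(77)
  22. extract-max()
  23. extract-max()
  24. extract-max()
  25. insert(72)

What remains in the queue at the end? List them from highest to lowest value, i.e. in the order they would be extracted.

insert 83 → {83}
insert 86 → {86, 83}
insert 89 → {89, 86, 83}
insert 55 → {89, 86, 83, 55}
insert 70 → {89, 86, 83, 70, 55}
insert 48 → {89, 86, 83, 70, 55, 48}
insert 67 → {89, 86, 83, 70, 67, 55, 48}
extract-max → 89; now {86, 83, 70, 67, 55, 48}
insert 56 → {86, 83, 70, 67, 56, 55, 48}
extract-max → 86; now {83, 70, 67, 56, 55, 48}
insert 58 → {83, 70, 67, 58, 56, 55, 48}
insert 69 → {83, 70, 69, 67, 58, 56, 55, 48}
extract-max → 83; now {70, 69, 67, 58, 56, 55, 48}
extract-max → 70; now {69, 67, 58, 56, 55, 48}
insert 81 → {81, 69, 67, 58, 56, 55, 48}
insert 75 → {81, 75, 69, 67, 58, 56, 55, 48}
extract-max → 81; now {75, 69, 67, 58, 56, 55, 48}
insert 59 → {75, 69, 67, 59, 58, 56, 55, 48}
extract-max → 75; now {69, 67, 59, 58, 56, 55, 48}
extract-max → 69; now {67, 59, 58, 56, 55, 48}
insert 77 → {77, 67, 59, 58, 56, 55, 48}
extract-max → 77; now {67, 59, 58, 56, 55, 48}
extract-max → 67; now {59, 58, 56, 55, 48}
extract-max → 59; now {58, 56, 55, 48}
insert 72 → {72, 58, 56, 55, 48}

72 → 58 → 56 → 55 → 48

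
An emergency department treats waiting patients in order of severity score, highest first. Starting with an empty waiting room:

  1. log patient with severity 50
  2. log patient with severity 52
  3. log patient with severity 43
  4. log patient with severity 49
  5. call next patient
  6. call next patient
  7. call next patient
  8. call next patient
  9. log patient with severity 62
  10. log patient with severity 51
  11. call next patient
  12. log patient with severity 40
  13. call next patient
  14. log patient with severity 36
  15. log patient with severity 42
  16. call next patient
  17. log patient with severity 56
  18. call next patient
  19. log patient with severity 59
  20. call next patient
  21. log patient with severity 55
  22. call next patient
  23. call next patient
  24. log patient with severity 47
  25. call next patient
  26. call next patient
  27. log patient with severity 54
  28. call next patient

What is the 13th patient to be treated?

insert 50 → {50}
insert 52 → {52, 50}
insert 43 → {52, 50, 43}
insert 49 → {52, 50, 49, 43}
call next patient → 52; now {50, 49, 43}
call next patient → 50; now {49, 43}
call next patient → 49; now {43}
call next patient → 43; now {}
insert 62 → {62}
insert 51 → {62, 51}
call next patient → 62; now {51}
insert 40 → {51, 40}
call next patient → 51; now {40}
insert 36 → {40, 36}
insert 42 → {42, 40, 36}
call next patient → 42; now {40, 36}
insert 56 → {56, 40, 36}
call next patient → 56; now {40, 36}
insert 59 → {59, 40, 36}
call next patient → 59; now {40, 36}
insert 55 → {55, 40, 36}
call next patient → 55; now {40, 36}
call next patient → 40; now {36}
insert 47 → {47, 36}
call next patient → 47; now {36}
call next patient → 36; now {}
insert 54 → {54}
call next patient → 54; now {}

36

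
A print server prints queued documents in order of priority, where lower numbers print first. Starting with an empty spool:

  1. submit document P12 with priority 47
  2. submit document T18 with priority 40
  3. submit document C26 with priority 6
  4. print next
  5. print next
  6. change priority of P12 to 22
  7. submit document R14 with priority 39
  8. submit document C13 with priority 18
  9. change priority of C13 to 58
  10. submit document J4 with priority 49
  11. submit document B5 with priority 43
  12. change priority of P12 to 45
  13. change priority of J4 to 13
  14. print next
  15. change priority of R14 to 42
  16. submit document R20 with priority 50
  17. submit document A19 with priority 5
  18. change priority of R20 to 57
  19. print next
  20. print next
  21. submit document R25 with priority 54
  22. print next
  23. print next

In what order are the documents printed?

C26 → T18 → J4 → A19 → R14 → B5 → P12

add P12 (priority 47) → {P12:47}
add T18 (priority 40) → {T18:40, P12:47}
add C26 (priority 6) → {C26:6, T18:40, P12:47}
print next → C26; now {T18:40, P12:47}
print next → T18; now {P12:47}
update P12 to priority 22 → {P12:22}
add R14 (priority 39) → {P12:22, R14:39}
add C13 (priority 18) → {C13:18, P12:22, R14:39}
update C13 to priority 58 → {P12:22, R14:39, C13:58}
add J4 (priority 49) → {P12:22, R14:39, J4:49, C13:58}
add B5 (priority 43) → {P12:22, R14:39, B5:43, J4:49, C13:58}
update P12 to priority 45 → {R14:39, B5:43, P12:45, J4:49, C13:58}
update J4 to priority 13 → {J4:13, R14:39, B5:43, P12:45, C13:58}
print next → J4; now {R14:39, B5:43, P12:45, C13:58}
update R14 to priority 42 → {R14:42, B5:43, P12:45, C13:58}
add R20 (priority 50) → {R14:42, B5:43, P12:45, R20:50, C13:58}
add A19 (priority 5) → {A19:5, R14:42, B5:43, P12:45, R20:50, C13:58}
update R20 to priority 57 → {A19:5, R14:42, B5:43, P12:45, R20:57, C13:58}
print next → A19; now {R14:42, B5:43, P12:45, R20:57, C13:58}
print next → R14; now {B5:43, P12:45, R20:57, C13:58}
add R25 (priority 54) → {B5:43, P12:45, R25:54, R20:57, C13:58}
print next → B5; now {P12:45, R25:54, R20:57, C13:58}
print next → P12; now {R25:54, R20:57, C13:58}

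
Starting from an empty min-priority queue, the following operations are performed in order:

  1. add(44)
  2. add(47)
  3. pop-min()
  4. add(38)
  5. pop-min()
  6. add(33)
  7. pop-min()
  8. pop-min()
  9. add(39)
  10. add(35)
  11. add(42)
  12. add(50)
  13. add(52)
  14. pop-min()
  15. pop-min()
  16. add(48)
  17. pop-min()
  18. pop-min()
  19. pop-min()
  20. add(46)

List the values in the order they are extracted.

insert 44 → {44}
insert 47 → {44, 47}
pop-min → 44; now {47}
insert 38 → {38, 47}
pop-min → 38; now {47}
insert 33 → {33, 47}
pop-min → 33; now {47}
pop-min → 47; now {}
insert 39 → {39}
insert 35 → {35, 39}
insert 42 → {35, 39, 42}
insert 50 → {35, 39, 42, 50}
insert 52 → {35, 39, 42, 50, 52}
pop-min → 35; now {39, 42, 50, 52}
pop-min → 39; now {42, 50, 52}
insert 48 → {42, 48, 50, 52}
pop-min → 42; now {48, 50, 52}
pop-min → 48; now {50, 52}
pop-min → 50; now {52}
insert 46 → {46, 52}

44 → 38 → 33 → 47 → 35 → 39 → 42 → 48 → 50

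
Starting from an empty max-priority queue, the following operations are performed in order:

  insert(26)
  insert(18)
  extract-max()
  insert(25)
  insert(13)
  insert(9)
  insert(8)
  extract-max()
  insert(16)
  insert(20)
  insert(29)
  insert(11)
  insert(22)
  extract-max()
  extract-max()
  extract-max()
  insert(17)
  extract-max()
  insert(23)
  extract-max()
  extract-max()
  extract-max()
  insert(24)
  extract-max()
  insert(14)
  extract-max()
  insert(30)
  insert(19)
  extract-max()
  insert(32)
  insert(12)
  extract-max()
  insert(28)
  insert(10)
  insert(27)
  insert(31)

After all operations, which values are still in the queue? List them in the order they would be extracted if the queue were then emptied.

[31, 28, 27, 19, 13, 12, 11, 10, 9, 8]

insert 26 → {26}
insert 18 → {26, 18}
extract-max → 26; now {18}
insert 25 → {25, 18}
insert 13 → {25, 18, 13}
insert 9 → {25, 18, 13, 9}
insert 8 → {25, 18, 13, 9, 8}
extract-max → 25; now {18, 13, 9, 8}
insert 16 → {18, 16, 13, 9, 8}
insert 20 → {20, 18, 16, 13, 9, 8}
insert 29 → {29, 20, 18, 16, 13, 9, 8}
insert 11 → {29, 20, 18, 16, 13, 11, 9, 8}
insert 22 → {29, 22, 20, 18, 16, 13, 11, 9, 8}
extract-max → 29; now {22, 20, 18, 16, 13, 11, 9, 8}
extract-max → 22; now {20, 18, 16, 13, 11, 9, 8}
extract-max → 20; now {18, 16, 13, 11, 9, 8}
insert 17 → {18, 17, 16, 13, 11, 9, 8}
extract-max → 18; now {17, 16, 13, 11, 9, 8}
insert 23 → {23, 17, 16, 13, 11, 9, 8}
extract-max → 23; now {17, 16, 13, 11, 9, 8}
extract-max → 17; now {16, 13, 11, 9, 8}
extract-max → 16; now {13, 11, 9, 8}
insert 24 → {24, 13, 11, 9, 8}
extract-max → 24; now {13, 11, 9, 8}
insert 14 → {14, 13, 11, 9, 8}
extract-max → 14; now {13, 11, 9, 8}
insert 30 → {30, 13, 11, 9, 8}
insert 19 → {30, 19, 13, 11, 9, 8}
extract-max → 30; now {19, 13, 11, 9, 8}
insert 32 → {32, 19, 13, 11, 9, 8}
insert 12 → {32, 19, 13, 12, 11, 9, 8}
extract-max → 32; now {19, 13, 12, 11, 9, 8}
insert 28 → {28, 19, 13, 12, 11, 9, 8}
insert 10 → {28, 19, 13, 12, 11, 10, 9, 8}
insert 27 → {28, 27, 19, 13, 12, 11, 10, 9, 8}
insert 31 → {31, 28, 27, 19, 13, 12, 11, 10, 9, 8}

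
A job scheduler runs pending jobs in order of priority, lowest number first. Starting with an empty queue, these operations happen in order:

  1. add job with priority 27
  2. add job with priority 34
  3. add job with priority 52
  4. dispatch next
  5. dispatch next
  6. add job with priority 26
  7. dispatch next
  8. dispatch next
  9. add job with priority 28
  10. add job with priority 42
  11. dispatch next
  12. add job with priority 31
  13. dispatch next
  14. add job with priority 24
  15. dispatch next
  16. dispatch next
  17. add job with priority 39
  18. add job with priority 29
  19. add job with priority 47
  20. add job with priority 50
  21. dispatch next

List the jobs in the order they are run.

27 → 34 → 26 → 52 → 28 → 31 → 24 → 42 → 29

insert 27 → {27}
insert 34 → {27, 34}
insert 52 → {27, 34, 52}
dispatch next → 27; now {34, 52}
dispatch next → 34; now {52}
insert 26 → {26, 52}
dispatch next → 26; now {52}
dispatch next → 52; now {}
insert 28 → {28}
insert 42 → {28, 42}
dispatch next → 28; now {42}
insert 31 → {31, 42}
dispatch next → 31; now {42}
insert 24 → {24, 42}
dispatch next → 24; now {42}
dispatch next → 42; now {}
insert 39 → {39}
insert 29 → {29, 39}
insert 47 → {29, 39, 47}
insert 50 → {29, 39, 47, 50}
dispatch next → 29; now {39, 47, 50}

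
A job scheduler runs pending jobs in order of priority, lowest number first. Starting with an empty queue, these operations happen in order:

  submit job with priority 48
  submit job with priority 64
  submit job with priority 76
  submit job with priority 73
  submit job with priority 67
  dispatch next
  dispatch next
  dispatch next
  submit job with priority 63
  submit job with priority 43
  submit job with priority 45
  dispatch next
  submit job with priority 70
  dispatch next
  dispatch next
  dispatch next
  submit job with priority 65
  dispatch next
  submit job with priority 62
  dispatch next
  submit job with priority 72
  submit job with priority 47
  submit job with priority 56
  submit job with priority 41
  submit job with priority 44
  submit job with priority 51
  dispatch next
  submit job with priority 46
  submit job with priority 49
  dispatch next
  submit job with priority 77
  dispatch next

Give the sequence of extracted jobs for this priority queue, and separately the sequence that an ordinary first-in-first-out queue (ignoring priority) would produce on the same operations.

insert 48 → {48}
insert 64 → {48, 64}
insert 76 → {48, 64, 76}
insert 73 → {48, 64, 73, 76}
insert 67 → {48, 64, 67, 73, 76}
dispatch next → 48; now {64, 67, 73, 76}
dispatch next → 64; now {67, 73, 76}
dispatch next → 67; now {73, 76}
insert 63 → {63, 73, 76}
insert 43 → {43, 63, 73, 76}
insert 45 → {43, 45, 63, 73, 76}
dispatch next → 43; now {45, 63, 73, 76}
insert 70 → {45, 63, 70, 73, 76}
dispatch next → 45; now {63, 70, 73, 76}
dispatch next → 63; now {70, 73, 76}
dispatch next → 70; now {73, 76}
insert 65 → {65, 73, 76}
dispatch next → 65; now {73, 76}
insert 62 → {62, 73, 76}
dispatch next → 62; now {73, 76}
insert 72 → {72, 73, 76}
insert 47 → {47, 72, 73, 76}
insert 56 → {47, 56, 72, 73, 76}
insert 41 → {41, 47, 56, 72, 73, 76}
insert 44 → {41, 44, 47, 56, 72, 73, 76}
insert 51 → {41, 44, 47, 51, 56, 72, 73, 76}
dispatch next → 41; now {44, 47, 51, 56, 72, 73, 76}
insert 46 → {44, 46, 47, 51, 56, 72, 73, 76}
insert 49 → {44, 46, 47, 49, 51, 56, 72, 73, 76}
dispatch next → 44; now {46, 47, 49, 51, 56, 72, 73, 76}
insert 77 → {46, 47, 49, 51, 56, 72, 73, 76, 77}
dispatch next → 46; now {47, 49, 51, 56, 72, 73, 76, 77}

priority queue: 48, 64, 67, 43, 45, 63, 70, 65, 62, 41, 44, 46; FIFO queue: 48, 64, 76, 73, 67, 63, 43, 45, 70, 65, 62, 72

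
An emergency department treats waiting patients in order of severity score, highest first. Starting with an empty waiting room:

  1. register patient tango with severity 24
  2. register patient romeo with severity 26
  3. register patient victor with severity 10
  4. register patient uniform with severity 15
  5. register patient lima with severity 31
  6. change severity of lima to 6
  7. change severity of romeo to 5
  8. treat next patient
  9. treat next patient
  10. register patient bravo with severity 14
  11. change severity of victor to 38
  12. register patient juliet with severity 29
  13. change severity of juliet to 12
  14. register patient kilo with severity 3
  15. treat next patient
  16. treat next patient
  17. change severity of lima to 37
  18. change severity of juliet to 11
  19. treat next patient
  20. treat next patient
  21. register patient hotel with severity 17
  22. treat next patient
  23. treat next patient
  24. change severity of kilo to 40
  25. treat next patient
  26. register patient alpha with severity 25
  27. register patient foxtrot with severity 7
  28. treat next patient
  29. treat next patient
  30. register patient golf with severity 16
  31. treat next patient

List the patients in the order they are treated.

[tango, uniform, victor, bravo, lima, juliet, hotel, romeo, kilo, alpha, foxtrot, golf]

add tango (severity 24) → {tango:24}
add romeo (severity 26) → {romeo:26, tango:24}
add victor (severity 10) → {romeo:26, tango:24, victor:10}
add uniform (severity 15) → {romeo:26, tango:24, uniform:15, victor:10}
add lima (severity 31) → {lima:31, romeo:26, tango:24, uniform:15, victor:10}
update lima to severity 6 → {romeo:26, tango:24, uniform:15, victor:10, lima:6}
update romeo to severity 5 → {tango:24, uniform:15, victor:10, lima:6, romeo:5}
treat next patient → tango; now {uniform:15, victor:10, lima:6, romeo:5}
treat next patient → uniform; now {victor:10, lima:6, romeo:5}
add bravo (severity 14) → {bravo:14, victor:10, lima:6, romeo:5}
update victor to severity 38 → {victor:38, bravo:14, lima:6, romeo:5}
add juliet (severity 29) → {victor:38, juliet:29, bravo:14, lima:6, romeo:5}
update juliet to severity 12 → {victor:38, bravo:14, juliet:12, lima:6, romeo:5}
add kilo (severity 3) → {victor:38, bravo:14, juliet:12, lima:6, romeo:5, kilo:3}
treat next patient → victor; now {bravo:14, juliet:12, lima:6, romeo:5, kilo:3}
treat next patient → bravo; now {juliet:12, lima:6, romeo:5, kilo:3}
update lima to severity 37 → {lima:37, juliet:12, romeo:5, kilo:3}
update juliet to severity 11 → {lima:37, juliet:11, romeo:5, kilo:3}
treat next patient → lima; now {juliet:11, romeo:5, kilo:3}
treat next patient → juliet; now {romeo:5, kilo:3}
add hotel (severity 17) → {hotel:17, romeo:5, kilo:3}
treat next patient → hotel; now {romeo:5, kilo:3}
treat next patient → romeo; now {kilo:3}
update kilo to severity 40 → {kilo:40}
treat next patient → kilo; now {}
add alpha (severity 25) → {alpha:25}
add foxtrot (severity 7) → {alpha:25, foxtrot:7}
treat next patient → alpha; now {foxtrot:7}
treat next patient → foxtrot; now {}
add golf (severity 16) → {golf:16}
treat next patient → golf; now {}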